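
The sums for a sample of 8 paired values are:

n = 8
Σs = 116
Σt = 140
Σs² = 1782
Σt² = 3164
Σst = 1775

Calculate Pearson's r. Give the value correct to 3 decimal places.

r = (nΣst − ΣsΣt) / √[(nΣs² − (Σs)²)(nΣt² − (Σt)²)]
Numerator: 8×1775 − 116×140 = -2040
Denominator: √[(14256 − 13456)(25312 − 19600)] = √[800 × 5712] = 2137.6623
r = -2040 / 2137.6623 ≈ -0.954

-0.954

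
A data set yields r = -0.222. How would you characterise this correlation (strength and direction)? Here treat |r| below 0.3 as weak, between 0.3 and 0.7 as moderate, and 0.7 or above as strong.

weak negative

r = -0.222 < 0 so the relationship is negative.
|r| = 0.222, which falls in the weak range.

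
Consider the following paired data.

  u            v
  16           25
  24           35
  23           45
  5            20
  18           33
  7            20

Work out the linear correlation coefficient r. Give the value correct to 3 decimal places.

n = 6, Σu = 93, Σv = 178, Σu² = 1759, Σv² = 5764, Σuv = 3109
nΣuv − ΣuΣv = 18654 − 16554 = 2100
nΣu² − (Σu)² = 10554 − 8649 = 1905; nΣv² − (Σv)² = 34584 − 31684 = 2900
r = 2100 / √(1905 × 2900) = 2100 / 2350.4255 ≈ 0.893

0.893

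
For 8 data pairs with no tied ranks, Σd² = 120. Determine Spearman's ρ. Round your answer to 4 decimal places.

ρ = 1 − 6Σd² / [n(n²−1)] = 1 − 6×120 / (8×63)
  = 1 − 720/504 = 1 − 1.42857 ≈ -0.4286

-0.4286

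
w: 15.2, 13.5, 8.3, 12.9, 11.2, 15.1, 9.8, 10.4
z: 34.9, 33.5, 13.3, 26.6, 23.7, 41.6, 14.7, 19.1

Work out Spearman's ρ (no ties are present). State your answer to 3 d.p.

0.976

Rank w: 8, 6, 1, 5, 4, 7, 2, 3
Rank z: 7, 6, 1, 5, 4, 8, 2, 3
d = rank(w) − rank(z): 1, 0, 0, 0, 0, -1, 0, 0; Σd² = 2
ρ = 1 − 6Σd² / [n(n²−1)] = 1 − 6×2 / (8×63) = 1 − 12/504 ≈ 0.976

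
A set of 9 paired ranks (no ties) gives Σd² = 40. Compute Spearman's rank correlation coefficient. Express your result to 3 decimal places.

0.667

ρ = 1 − 6Σd² / [n(n²−1)] = 1 − 6×40 / (9×80)
  = 1 − 240/720 = 1 − 0.3333 ≈ 0.667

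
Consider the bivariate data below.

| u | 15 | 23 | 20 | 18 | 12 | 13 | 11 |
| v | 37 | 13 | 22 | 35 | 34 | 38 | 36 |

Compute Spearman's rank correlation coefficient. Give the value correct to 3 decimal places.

-0.607

Rank u: 4, 7, 6, 5, 2, 3, 1
Rank v: 6, 1, 2, 4, 3, 7, 5
d = rank(u) − rank(v): -2, 6, 4, 1, -1, -4, -4; Σd² = 90
ρ = 1 − 6Σd² / [n(n²−1)] = 1 − 6×90 / (7×48) = 1 − 540/336 ≈ -0.607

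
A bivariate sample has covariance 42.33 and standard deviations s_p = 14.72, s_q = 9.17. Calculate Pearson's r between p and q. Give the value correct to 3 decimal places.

r = Cov(p,q) / (s_p · s_q) = 42.33 / (14.72 × 9.17)
  = 42.33 / 134.9824 ≈ 0.314

0.314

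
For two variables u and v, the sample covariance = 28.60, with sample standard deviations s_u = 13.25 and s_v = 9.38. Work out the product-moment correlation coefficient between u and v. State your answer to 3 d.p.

0.230

r = Cov(u,v) / (s_u · s_v) = 28.60 / (13.25 × 9.38)
  = 28.60 / 124.2850 ≈ 0.230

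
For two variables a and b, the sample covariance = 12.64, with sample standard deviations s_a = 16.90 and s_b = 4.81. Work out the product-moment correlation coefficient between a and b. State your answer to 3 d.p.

0.155

r = Cov(a,b) / (s_a · s_b) = 12.64 / (16.90 × 4.81)
  = 12.64 / 81.2890 ≈ 0.155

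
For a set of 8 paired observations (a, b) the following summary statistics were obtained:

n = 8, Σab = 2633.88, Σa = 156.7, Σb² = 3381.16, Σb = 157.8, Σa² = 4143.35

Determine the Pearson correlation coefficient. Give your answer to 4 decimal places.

-0.8510

r = (nΣab − ΣaΣb) / √[(nΣa² − (Σa)²)(nΣb² − (Σb)²)]
Numerator: 8×2633.88 − 156.7×157.8 = -3656.22
Denominator: √[(33146.8 − 24554.89)(27049.28 − 24900.84)] = √[8591.91 × 2148.44] = 4296.4175
r = -3656.22 / 4296.4175 ≈ -0.8510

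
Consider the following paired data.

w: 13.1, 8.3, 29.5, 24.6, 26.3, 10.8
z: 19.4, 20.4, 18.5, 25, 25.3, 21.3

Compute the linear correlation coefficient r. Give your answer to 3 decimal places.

0.322

n = 6, Σw = 112.6, Σz = 129.9, Σw² = 2524.24, Σz² = 2853.55, Σwz = 2479.64
nΣwz − ΣwΣz = 14877.84 − 14626.74 = 251.1
nΣw² − (Σw)² = 15145.44 − 12678.76 = 2466.68; nΣz² − (Σz)² = 17121.3 − 16874.01 = 247.29
r = 251.1 / √(2466.68 × 247.29) = 251.1 / 781.0156 ≈ 0.322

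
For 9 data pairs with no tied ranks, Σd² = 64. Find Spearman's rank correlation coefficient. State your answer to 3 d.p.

0.467

ρ = 1 − 6Σd² / [n(n²−1)] = 1 − 6×64 / (9×80)
  = 1 − 384/720 = 1 − 0.5333 ≈ 0.467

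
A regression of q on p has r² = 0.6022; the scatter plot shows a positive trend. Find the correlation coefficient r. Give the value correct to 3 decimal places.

|r| = √0.6022 = 0.776
The association is positive, so r = 0.776.

0.776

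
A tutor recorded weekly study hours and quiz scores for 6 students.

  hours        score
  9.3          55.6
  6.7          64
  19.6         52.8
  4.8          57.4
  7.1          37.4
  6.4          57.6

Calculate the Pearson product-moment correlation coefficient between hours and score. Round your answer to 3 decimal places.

-0.113

n = 6, Σx = 53.9, Σy = 324.8, Σx² = 629.95, Σy² = 17986.48, Σxy = 2890.46
nΣxy − ΣxΣy = 17342.76 − 17506.72 = -163.96
nΣx² − (Σx)² = 3779.7 − 2905.21 = 874.49; nΣy² − (Σy)² = 107918.88 − 105495.04 = 2423.84
r = -163.96 / √(874.49 × 2423.84) = -163.96 / 1455.8928 ≈ -0.113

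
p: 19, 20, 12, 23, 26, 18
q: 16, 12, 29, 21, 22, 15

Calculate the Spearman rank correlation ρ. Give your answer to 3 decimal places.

-0.029

Rank p: 3, 4, 1, 5, 6, 2
Rank q: 3, 1, 6, 4, 5, 2
d = rank(p) − rank(q): 0, 3, -5, 1, 1, 0; Σd² = 36
ρ = 1 − 6Σd² / [n(n²−1)] = 1 − 6×36 / (6×35) = 1 − 216/210 ≈ -0.029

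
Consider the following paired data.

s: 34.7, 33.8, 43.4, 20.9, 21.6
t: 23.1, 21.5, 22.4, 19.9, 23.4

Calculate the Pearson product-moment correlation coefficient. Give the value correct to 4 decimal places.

n = 5, Σs = 154.4, Σt = 110.3, Σs² = 5133.46, Σt² = 2441.19, Σst = 3421.78
nΣst − ΣsΣt = 17108.9 − 17030.32 = 78.58
nΣs² − (Σs)² = 25667.3 − 23839.36 = 1827.94; nΣt² − (Σt)² = 12205.95 − 12166.09 = 39.86
r = 78.58 / √(1827.94 × 39.86) = 78.58 / 269.9290 ≈ 0.2911

0.2911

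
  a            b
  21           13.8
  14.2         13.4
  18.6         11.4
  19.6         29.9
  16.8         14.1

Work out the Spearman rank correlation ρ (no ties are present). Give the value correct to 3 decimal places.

0.300

Rank a: 5, 1, 3, 4, 2
Rank b: 3, 2, 1, 5, 4
d = rank(a) − rank(b): 2, -1, 2, -1, -2; Σd² = 14
ρ = 1 − 6Σd² / [n(n²−1)] = 1 − 6×14 / (5×24) = 1 − 84/120 ≈ 0.300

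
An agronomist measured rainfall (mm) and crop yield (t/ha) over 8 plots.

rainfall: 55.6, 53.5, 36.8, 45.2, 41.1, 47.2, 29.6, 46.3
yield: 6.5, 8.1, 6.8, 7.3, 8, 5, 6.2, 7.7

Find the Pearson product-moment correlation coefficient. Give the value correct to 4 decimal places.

0.1670

n = 8, Σx = 355.3, Σy = 55.6, Σx² = 16287.79, Σy² = 394.12, Σxy = 2479.78
nΣxy − ΣxΣy = 19838.24 − 19754.68 = 83.56
nΣx² − (Σx)² = 130302.32 − 126238.09 = 4064.23; nΣy² − (Σy)² = 3152.96 − 3091.36 = 61.6
r = 83.56 / √(4064.23 × 61.6) = 83.56 / 500.3564 ≈ 0.1670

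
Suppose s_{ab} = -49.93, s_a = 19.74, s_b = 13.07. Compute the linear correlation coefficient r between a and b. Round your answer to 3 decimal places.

-0.194

r = Cov(a,b) / (s_a · s_b) = -49.93 / (19.74 × 13.07)
  = -49.93 / 258.0018 ≈ -0.194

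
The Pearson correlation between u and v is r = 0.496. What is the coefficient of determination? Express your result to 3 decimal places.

r² = (0.496)² = 0.246

0.246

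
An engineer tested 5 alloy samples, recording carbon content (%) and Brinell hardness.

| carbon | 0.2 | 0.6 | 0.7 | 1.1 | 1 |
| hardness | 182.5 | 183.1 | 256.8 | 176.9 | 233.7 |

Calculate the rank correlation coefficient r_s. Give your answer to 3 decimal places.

Rank carbon: 1, 2, 3, 5, 4
Rank hardness: 2, 3, 5, 1, 4
d = rank(carbon) − rank(hardness): -1, -1, -2, 4, 0; Σd² = 22
ρ = 1 − 6Σd² / [n(n²−1)] = 1 − 6×22 / (5×24) = 1 − 132/120 ≈ -0.100

-0.100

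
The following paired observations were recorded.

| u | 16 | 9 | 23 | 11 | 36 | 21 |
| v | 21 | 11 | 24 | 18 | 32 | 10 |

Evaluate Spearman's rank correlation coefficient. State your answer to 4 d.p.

0.6571

Rank u: 3, 1, 5, 2, 6, 4
Rank v: 4, 2, 5, 3, 6, 1
d = rank(u) − rank(v): -1, -1, 0, -1, 0, 3; Σd² = 12
ρ = 1 − 6Σd² / [n(n²−1)] = 1 − 6×12 / (6×35) = 1 − 72/210 ≈ 0.6571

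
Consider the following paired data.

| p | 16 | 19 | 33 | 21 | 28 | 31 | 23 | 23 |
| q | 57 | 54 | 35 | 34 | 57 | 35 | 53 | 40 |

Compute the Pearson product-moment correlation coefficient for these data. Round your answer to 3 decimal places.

n = 8, Σp = 194, Σq = 365, Σp² = 4950, Σq² = 17429, Σpq = 8627
nΣpq − ΣpΣq = 69016 − 70810 = -1794
nΣp² − (Σp)² = 39600 − 37636 = 1964; nΣq² − (Σq)² = 139432 − 133225 = 6207
r = -1794 / √(1964 × 6207) = -1794 / 3491.4965 ≈ -0.514

-0.514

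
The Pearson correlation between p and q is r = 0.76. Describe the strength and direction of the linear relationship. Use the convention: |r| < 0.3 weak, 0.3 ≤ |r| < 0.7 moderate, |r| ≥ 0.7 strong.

r = 0.76 > 0 so the relationship is positive.
|r| = 0.76, which falls in the strong range.

strong positive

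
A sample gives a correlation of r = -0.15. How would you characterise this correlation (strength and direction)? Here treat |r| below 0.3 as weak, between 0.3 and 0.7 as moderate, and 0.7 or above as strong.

r = -0.15 < 0 so the relationship is negative.
|r| = 0.15, which falls in the weak range.

weak negative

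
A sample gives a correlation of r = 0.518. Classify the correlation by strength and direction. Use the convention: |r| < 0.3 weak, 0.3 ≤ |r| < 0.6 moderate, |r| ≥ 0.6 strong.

r = 0.518 > 0 so the relationship is positive.
|r| = 0.518, which falls in the moderate range.

moderate positive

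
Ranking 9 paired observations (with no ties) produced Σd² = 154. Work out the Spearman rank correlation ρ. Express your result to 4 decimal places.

ρ = 1 − 6Σd² / [n(n²−1)] = 1 − 6×154 / (9×80)
  = 1 − 924/720 = 1 − 1.28333 ≈ -0.2833

-0.2833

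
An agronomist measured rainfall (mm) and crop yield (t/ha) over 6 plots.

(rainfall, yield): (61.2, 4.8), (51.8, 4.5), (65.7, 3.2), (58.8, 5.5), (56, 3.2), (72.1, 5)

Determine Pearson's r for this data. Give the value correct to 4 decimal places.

n = 6, Σx = 365.6, Σy = 26.2, Σx² = 22537.02, Σy² = 119.02, Σxy = 1600.2
nΣxy − ΣxΣy = 9601.2 − 9578.72 = 22.48
nΣx² − (Σx)² = 135222.12 − 133663.36 = 1558.76; nΣy² − (Σy)² = 714.12 − 686.44 = 27.68
r = 22.48 / √(1558.76 × 27.68) = 22.48 / 207.7173 ≈ 0.1082

0.1082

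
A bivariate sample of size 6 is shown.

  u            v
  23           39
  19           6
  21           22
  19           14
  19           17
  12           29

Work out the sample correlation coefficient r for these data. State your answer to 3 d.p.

n = 6, Σu = 113, Σv = 127, Σu² = 2197, Σv² = 3367, Σuv = 2410
nΣuv − ΣuΣv = 14460 − 14351 = 109
nΣu² − (Σu)² = 13182 − 12769 = 413; nΣv² − (Σv)² = 20202 − 16129 = 4073
r = 109 / √(413 × 4073) = 109 / 1296.9769 ≈ 0.084

0.084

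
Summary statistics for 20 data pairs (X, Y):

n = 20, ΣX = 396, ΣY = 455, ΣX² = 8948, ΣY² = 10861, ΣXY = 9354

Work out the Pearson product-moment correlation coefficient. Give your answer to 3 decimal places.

r = (nΣXY − ΣXΣY) / √[(nΣX² − (ΣX)²)(nΣY² − (ΣY)²)]
Numerator: 20×9354 − 396×455 = 6900
Denominator: √[(178960 − 156816)(217220 − 207025)] = √[22144 × 10195] = 15025.2481
r = 6900 / 15025.2481 ≈ 0.459

0.459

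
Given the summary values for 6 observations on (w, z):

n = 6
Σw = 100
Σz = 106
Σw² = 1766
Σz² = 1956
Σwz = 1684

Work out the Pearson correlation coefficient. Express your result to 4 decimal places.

r = (nΣwz − ΣwΣz) / √[(nΣw² − (Σw)²)(nΣz² − (Σz)²)]
Numerator: 6×1684 − 100×106 = -496
Denominator: √[(10596 − 10000)(11736 − 11236)] = √[596 × 500] = 545.8938
r = -496 / 545.8938 ≈ -0.9086

-0.9086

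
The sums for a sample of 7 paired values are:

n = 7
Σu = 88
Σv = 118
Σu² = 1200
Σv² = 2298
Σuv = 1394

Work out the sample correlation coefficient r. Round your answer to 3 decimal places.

-0.526

r = (nΣuv − ΣuΣv) / √[(nΣu² − (Σu)²)(nΣv² − (Σv)²)]
Numerator: 7×1394 − 88×118 = -626
Denominator: √[(8400 − 7744)(16086 − 13924)] = √[656 × 2162] = 1190.9123
r = -626 / 1190.9123 ≈ -0.526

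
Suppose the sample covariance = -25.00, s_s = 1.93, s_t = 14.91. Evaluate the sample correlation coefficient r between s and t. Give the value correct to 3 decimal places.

-0.869

r = Cov(s,t) / (s_s · s_t) = -25.00 / (1.93 × 14.91)
  = -25.00 / 28.7763 ≈ -0.869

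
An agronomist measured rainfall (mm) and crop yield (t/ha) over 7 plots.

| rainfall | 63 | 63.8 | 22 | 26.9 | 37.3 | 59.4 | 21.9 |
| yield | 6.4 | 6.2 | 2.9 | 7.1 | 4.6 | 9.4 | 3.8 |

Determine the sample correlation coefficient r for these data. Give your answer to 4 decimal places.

0.6549

n = 7, Σx = 294.3, Σy = 40.4, Σx² = 14646.31, Σy² = 262.18, Σxy = 1866.71
nΣxy − ΣxΣy = 13066.97 − 11889.72 = 1177.25
nΣx² − (Σx)² = 102524.17 − 86612.49 = 15911.68; nΣy² − (Σy)² = 1835.26 − 1632.16 = 203.1
r = 1177.25 / √(15911.68 × 203.1) = 1177.25 / 1797.6825 ≈ 0.6549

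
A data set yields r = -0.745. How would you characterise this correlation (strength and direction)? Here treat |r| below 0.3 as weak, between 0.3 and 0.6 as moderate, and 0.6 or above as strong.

r = -0.745 < 0 so the relationship is negative.
|r| = 0.745, which falls in the strong range.

strong negative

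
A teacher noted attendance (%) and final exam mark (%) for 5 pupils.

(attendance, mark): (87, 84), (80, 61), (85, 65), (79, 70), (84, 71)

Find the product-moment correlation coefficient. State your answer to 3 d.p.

n = 5, Σx = 415, Σy = 351, Σx² = 34491, Σy² = 24943, Σxy = 29207
nΣxy − ΣxΣy = 146035 − 145665 = 370
nΣx² − (Σx)² = 172455 − 172225 = 230; nΣy² − (Σy)² = 124715 − 123201 = 1514
r = 370 / √(230 × 1514) = 370 / 590.1017 ≈ 0.627

0.627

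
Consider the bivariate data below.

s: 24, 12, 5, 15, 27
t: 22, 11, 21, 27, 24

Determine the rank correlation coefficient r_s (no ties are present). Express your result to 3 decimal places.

0.600

Rank s: 4, 2, 1, 3, 5
Rank t: 3, 1, 2, 5, 4
d = rank(s) − rank(t): 1, 1, -1, -2, 1; Σd² = 8
ρ = 1 − 6Σd² / [n(n²−1)] = 1 − 6×8 / (5×24) = 1 − 48/120 ≈ 0.600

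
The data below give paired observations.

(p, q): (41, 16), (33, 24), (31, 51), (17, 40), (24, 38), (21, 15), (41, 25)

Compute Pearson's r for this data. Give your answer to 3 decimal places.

-0.326

n = 7, Σp = 208, Σq = 209, Σp² = 6718, Σq² = 7327, Σpq = 5961
nΣpq − ΣpΣq = 41727 − 43472 = -1745
nΣp² − (Σp)² = 47026 − 43264 = 3762; nΣq² − (Σq)² = 51289 − 43681 = 7608
r = -1745 / √(3762 × 7608) = -1745 / 5349.8875 ≈ -0.326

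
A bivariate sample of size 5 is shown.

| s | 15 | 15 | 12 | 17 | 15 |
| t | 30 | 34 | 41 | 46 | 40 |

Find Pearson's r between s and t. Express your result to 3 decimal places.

0.161

n = 5, Σs = 74, Σt = 191, Σs² = 1108, Σt² = 7453, Σst = 2834
nΣst − ΣsΣt = 14170 − 14134 = 36
nΣs² − (Σs)² = 5540 − 5476 = 64; nΣt² − (Σt)² = 37265 − 36481 = 784
r = 36 / √(64 × 784) = 36 / 224.0000 ≈ 0.161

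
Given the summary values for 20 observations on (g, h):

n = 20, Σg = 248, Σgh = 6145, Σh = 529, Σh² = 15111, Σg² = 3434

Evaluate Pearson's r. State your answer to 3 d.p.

-0.654

r = (nΣgh − ΣgΣh) / √[(nΣg² − (Σg)²)(nΣh² − (Σh)²)]
Numerator: 20×6145 − 248×529 = -8292
Denominator: √[(68680 − 61504)(302220 − 279841)] = √[7176 × 22379] = 12672.4782
r = -8292 / 12672.4782 ≈ -0.654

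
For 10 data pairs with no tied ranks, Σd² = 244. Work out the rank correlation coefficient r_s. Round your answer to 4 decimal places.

ρ = 1 − 6Σd² / [n(n²−1)] = 1 − 6×244 / (10×99)
  = 1 − 1464/990 = 1 − 1.47879 ≈ -0.4788

-0.4788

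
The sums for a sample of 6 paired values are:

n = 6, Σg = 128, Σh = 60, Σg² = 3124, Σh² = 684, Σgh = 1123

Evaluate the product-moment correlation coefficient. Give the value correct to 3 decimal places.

-0.864

r = (nΣgh − ΣgΣh) / √[(nΣg² − (Σg)²)(nΣh² − (Σh)²)]
Numerator: 6×1123 − 128×60 = -942
Denominator: √[(18744 − 16384)(4104 − 3600)] = √[2360 × 504] = 1090.6145
r = -942 / 1090.6145 ≈ -0.864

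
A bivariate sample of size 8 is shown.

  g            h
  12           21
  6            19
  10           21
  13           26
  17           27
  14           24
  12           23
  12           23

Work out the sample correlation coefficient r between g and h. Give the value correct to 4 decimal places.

n = 8, Σg = 96, Σh = 184, Σg² = 1222, Σh² = 4282, Σgh = 2261
nΣgh − ΣgΣh = 18088 − 17664 = 424
nΣg² − (Σg)² = 9776 − 9216 = 560; nΣh² − (Σh)² = 34256 − 33856 = 400
r = 424 / √(560 × 400) = 424 / 473.2864 ≈ 0.8959

0.8959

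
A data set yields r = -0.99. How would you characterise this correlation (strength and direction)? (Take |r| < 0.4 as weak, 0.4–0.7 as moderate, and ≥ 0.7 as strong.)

r = -0.99 < 0 so the relationship is negative.
|r| = 0.99, which falls in the strong range.

strong negative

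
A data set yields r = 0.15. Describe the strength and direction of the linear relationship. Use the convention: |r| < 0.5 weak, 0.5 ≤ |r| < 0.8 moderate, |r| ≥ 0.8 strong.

r = 0.15 > 0 so the relationship is positive.
|r| = 0.15, which falls in the weak range.

weak positive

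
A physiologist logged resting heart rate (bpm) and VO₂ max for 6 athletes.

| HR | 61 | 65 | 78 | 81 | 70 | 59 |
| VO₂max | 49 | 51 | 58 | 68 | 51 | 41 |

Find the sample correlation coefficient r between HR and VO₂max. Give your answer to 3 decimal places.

n = 6, Σx = 414, Σy = 318, Σx² = 28972, Σy² = 17272, Σxy = 22325
nΣxy − ΣxΣy = 133950 − 131652 = 2298
nΣx² − (Σx)² = 173832 − 171396 = 2436; nΣy² − (Σy)² = 103632 − 101124 = 2508
r = 2298 / √(2436 × 2508) = 2298 / 2471.7379 ≈ 0.930

0.930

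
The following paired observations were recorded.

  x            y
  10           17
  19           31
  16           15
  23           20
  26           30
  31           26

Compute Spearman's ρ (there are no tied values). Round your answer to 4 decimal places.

Rank x: 1, 3, 2, 4, 5, 6
Rank y: 2, 6, 1, 3, 5, 4
d = rank(x) − rank(y): -1, -3, 1, 1, 0, 2; Σd² = 16
ρ = 1 − 6Σd² / [n(n²−1)] = 1 − 6×16 / (6×35) = 1 − 96/210 ≈ 0.5429

0.5429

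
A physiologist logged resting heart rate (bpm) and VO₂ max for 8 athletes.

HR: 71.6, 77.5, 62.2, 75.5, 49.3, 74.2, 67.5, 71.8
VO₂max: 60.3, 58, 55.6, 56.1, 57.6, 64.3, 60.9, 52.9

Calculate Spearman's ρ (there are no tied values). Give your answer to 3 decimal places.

Rank HR: 4, 8, 2, 7, 1, 6, 3, 5
Rank VO₂max: 6, 5, 2, 3, 4, 8, 7, 1
d = rank(HR) − rank(VO₂max): -2, 3, 0, 4, -3, -2, -4, 4; Σd² = 74
ρ = 1 − 6Σd² / [n(n²−1)] = 1 − 6×74 / (8×63) = 1 − 444/504 ≈ 0.119

0.119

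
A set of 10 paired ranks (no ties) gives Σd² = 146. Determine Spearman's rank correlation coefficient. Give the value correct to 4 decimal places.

0.1152

ρ = 1 − 6Σd² / [n(n²−1)] = 1 − 6×146 / (10×99)
  = 1 − 876/990 = 1 − 0.88485 ≈ 0.1152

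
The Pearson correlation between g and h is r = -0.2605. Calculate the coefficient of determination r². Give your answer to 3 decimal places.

0.068

r² = (-0.2605)² = 0.068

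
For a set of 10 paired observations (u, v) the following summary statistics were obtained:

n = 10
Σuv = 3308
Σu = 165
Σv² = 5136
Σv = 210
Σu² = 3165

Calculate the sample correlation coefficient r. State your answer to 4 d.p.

-0.2770

r = (nΣuv − ΣuΣv) / √[(nΣu² − (Σu)²)(nΣv² − (Σv)²)]
Numerator: 10×3308 − 165×210 = -1570
Denominator: √[(31650 − 27225)(51360 − 44100)] = √[4425 × 7260] = 5667.9361
r = -1570 / 5667.9361 ≈ -0.2770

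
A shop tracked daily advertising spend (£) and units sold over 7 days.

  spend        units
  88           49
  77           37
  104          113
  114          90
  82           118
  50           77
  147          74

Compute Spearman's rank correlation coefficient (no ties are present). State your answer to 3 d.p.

Rank spend: 4, 2, 5, 6, 3, 1, 7
Rank units: 2, 1, 6, 5, 7, 4, 3
d = rank(spend) − rank(units): 2, 1, -1, 1, -4, -3, 4; Σd² = 48
ρ = 1 − 6Σd² / [n(n²−1)] = 1 − 6×48 / (7×48) = 1 − 288/336 ≈ 0.143

0.143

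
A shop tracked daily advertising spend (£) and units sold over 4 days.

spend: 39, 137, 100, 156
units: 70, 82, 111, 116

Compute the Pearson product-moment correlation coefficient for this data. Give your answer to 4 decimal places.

n = 4, Σx = 432, Σy = 379, Σx² = 54626, Σy² = 37401, Σxy = 43160
nΣxy − ΣxΣy = 172640 − 163728 = 8912
nΣx² − (Σx)² = 218504 − 186624 = 31880; nΣy² − (Σy)² = 149604 − 143641 = 5963
r = 8912 / √(31880 × 5963) = 8912 / 13787.6916 ≈ 0.6464

0.6464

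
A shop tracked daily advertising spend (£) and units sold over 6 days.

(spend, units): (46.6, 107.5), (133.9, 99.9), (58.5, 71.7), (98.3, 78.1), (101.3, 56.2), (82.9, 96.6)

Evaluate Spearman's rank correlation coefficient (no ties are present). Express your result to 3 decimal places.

Rank spend: 1, 6, 2, 4, 5, 3
Rank units: 6, 5, 2, 3, 1, 4
d = rank(spend) − rank(units): -5, 1, 0, 1, 4, -1; Σd² = 44
ρ = 1 − 6Σd² / [n(n²−1)] = 1 − 6×44 / (6×35) = 1 − 264/210 ≈ -0.257

-0.257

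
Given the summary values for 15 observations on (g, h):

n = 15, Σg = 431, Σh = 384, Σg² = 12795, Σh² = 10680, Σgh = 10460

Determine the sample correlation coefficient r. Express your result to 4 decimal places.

-0.9708

r = (nΣgh − ΣgΣh) / √[(nΣg² − (Σg)²)(nΣh² − (Σh)²)]
Numerator: 15×10460 − 431×384 = -8604
Denominator: √[(191925 − 185761)(160200 − 147456)] = √[6164 × 12744] = 8863.0703
r = -8604 / 8863.0703 ≈ -0.9708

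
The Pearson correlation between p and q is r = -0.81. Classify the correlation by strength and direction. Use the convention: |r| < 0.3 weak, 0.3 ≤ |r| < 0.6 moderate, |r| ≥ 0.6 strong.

r = -0.81 < 0 so the relationship is negative.
|r| = 0.81, which falls in the strong range.

strong negative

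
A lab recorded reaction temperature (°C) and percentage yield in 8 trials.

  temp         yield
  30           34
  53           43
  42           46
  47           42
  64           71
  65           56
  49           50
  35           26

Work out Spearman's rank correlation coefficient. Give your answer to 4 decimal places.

0.8333

Rank temp: 1, 6, 3, 4, 7, 8, 5, 2
Rank yield: 2, 4, 5, 3, 8, 7, 6, 1
d = rank(temp) − rank(yield): -1, 2, -2, 1, -1, 1, -1, 1; Σd² = 14
ρ = 1 − 6Σd² / [n(n²−1)] = 1 − 6×14 / (8×63) = 1 − 84/504 ≈ 0.8333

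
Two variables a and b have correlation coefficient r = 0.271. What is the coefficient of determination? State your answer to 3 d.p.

0.073

r² = (0.271)² = 0.073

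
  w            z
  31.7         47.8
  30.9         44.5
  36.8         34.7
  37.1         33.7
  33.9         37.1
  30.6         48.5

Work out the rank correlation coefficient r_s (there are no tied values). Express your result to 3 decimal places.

-0.943

Rank w: 3, 2, 5, 6, 4, 1
Rank z: 5, 4, 2, 1, 3, 6
d = rank(w) − rank(z): -2, -2, 3, 5, 1, -5; Σd² = 68
ρ = 1 − 6Σd² / [n(n²−1)] = 1 − 6×68 / (6×35) = 1 − 408/210 ≈ -0.943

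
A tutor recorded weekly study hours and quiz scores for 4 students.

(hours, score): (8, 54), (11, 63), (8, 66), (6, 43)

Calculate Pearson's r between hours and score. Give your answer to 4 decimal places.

n = 4, Σx = 33, Σy = 226, Σx² = 285, Σy² = 13090, Σxy = 1911
nΣxy − ΣxΣy = 7644 − 7458 = 186
nΣx² − (Σx)² = 1140 − 1089 = 51; nΣy² − (Σy)² = 52360 − 51076 = 1284
r = 186 / √(51 × 1284) = 186 / 255.8984 ≈ 0.7269

0.7269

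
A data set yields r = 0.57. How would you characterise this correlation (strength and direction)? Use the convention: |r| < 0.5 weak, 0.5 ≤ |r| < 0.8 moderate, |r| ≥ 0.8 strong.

r = 0.57 > 0 so the relationship is positive.
|r| = 0.57, which falls in the moderate range.

moderate positive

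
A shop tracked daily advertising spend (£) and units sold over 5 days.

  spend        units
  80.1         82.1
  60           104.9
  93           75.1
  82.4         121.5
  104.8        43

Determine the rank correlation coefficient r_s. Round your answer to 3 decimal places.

Rank spend: 2, 1, 4, 3, 5
Rank units: 3, 4, 2, 5, 1
d = rank(spend) − rank(units): -1, -3, 2, -2, 4; Σd² = 34
ρ = 1 − 6Σd² / [n(n²−1)] = 1 − 6×34 / (5×24) = 1 − 204/120 ≈ -0.700

-0.700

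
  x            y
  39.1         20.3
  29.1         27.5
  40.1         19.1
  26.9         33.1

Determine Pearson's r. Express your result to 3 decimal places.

-0.975

n = 4, Σx = 135.2, Σy = 100, Σx² = 4707.24, Σy² = 2628.76, Σxy = 3250.28
nΣxy − ΣxΣy = 13001.12 − 13520 = -518.88
nΣx² − (Σx)² = 18828.96 − 18279.04 = 549.92; nΣy² − (Σy)² = 10515.04 − 10000 = 515.04
r = -518.88 / √(549.92 × 515.04) = -518.88 / 532.1943 ≈ -0.975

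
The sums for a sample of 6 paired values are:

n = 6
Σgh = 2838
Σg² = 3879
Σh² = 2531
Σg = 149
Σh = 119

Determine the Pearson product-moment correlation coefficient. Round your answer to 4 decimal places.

-0.6703

r = (nΣgh − ΣgΣh) / √[(nΣg² − (Σg)²)(nΣh² − (Σh)²)]
Numerator: 6×2838 − 149×119 = -703
Denominator: √[(23274 − 22201)(15186 − 14161)] = √[1073 × 1025] = 1048.7254
r = -703 / 1048.7254 ≈ -0.6703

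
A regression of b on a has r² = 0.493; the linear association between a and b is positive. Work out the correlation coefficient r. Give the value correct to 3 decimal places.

0.702

|r| = √0.493 = 0.702
The association is positive, so r = 0.702.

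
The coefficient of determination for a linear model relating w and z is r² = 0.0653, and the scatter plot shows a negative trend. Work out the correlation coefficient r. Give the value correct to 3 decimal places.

|r| = √0.0653 = 0.256
The association is negative, so r = −0.256.

-0.256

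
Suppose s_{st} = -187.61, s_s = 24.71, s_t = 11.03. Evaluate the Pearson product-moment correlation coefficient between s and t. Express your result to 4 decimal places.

r = Cov(s,t) / (s_s · s_t) = -187.61 / (24.71 × 11.03)
  = -187.61 / 272.5513 ≈ -0.6883

-0.6883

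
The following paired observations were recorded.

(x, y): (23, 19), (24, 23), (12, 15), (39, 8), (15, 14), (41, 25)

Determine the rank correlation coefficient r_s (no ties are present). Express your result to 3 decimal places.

0.371

Rank x: 3, 4, 1, 5, 2, 6
Rank y: 4, 5, 3, 1, 2, 6
d = rank(x) − rank(y): -1, -1, -2, 4, 0, 0; Σd² = 22
ρ = 1 − 6Σd² / [n(n²−1)] = 1 − 6×22 / (6×35) = 1 − 132/210 ≈ 0.371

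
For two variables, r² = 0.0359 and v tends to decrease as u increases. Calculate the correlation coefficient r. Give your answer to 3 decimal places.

|r| = √0.0359 = 0.189
The association is negative, so r = −0.189.

-0.189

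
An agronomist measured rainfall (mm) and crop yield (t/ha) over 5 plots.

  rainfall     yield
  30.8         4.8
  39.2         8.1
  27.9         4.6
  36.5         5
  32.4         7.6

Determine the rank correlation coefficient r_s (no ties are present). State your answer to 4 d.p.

0.9000

Rank rainfall: 2, 5, 1, 4, 3
Rank yield: 2, 5, 1, 3, 4
d = rank(rainfall) − rank(yield): 0, 0, 0, 1, -1; Σd² = 2
ρ = 1 − 6Σd² / [n(n²−1)] = 1 − 6×2 / (5×24) = 1 − 12/120 ≈ 0.9000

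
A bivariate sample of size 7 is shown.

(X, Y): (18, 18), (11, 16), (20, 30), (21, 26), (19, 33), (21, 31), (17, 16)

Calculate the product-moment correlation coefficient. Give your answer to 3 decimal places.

0.717

n = 7, ΣX = 127, ΣY = 170, ΣX² = 2377, ΣY² = 4462, ΣXY = 3196
nΣXY − ΣXΣY = 22372 − 21590 = 782
nΣX² − (ΣX)² = 16639 − 16129 = 510; nΣY² − (ΣY)² = 31234 − 28900 = 2334
r = 782 / √(510 × 2334) = 782 / 1091.0270 ≈ 0.717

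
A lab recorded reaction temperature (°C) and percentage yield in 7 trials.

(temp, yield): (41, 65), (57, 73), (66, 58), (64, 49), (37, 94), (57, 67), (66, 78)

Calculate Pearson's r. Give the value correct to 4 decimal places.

n = 7, Σx = 388, Σy = 484, Σx² = 22356, Σy² = 34728, Σxy = 26235
nΣxy − ΣxΣy = 183645 − 187792 = -4147
nΣx² − (Σx)² = 156492 − 150544 = 5948; nΣy² − (Σy)² = 243096 − 234256 = 8840
r = -4147 / √(5948 × 8840) = -4147 / 7251.2289 ≈ -0.5719

-0.5719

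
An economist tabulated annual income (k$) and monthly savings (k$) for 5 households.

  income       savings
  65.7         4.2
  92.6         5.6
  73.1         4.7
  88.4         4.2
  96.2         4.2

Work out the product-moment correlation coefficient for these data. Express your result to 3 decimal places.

n = 5, Σx = 416, Σy = 22.9, Σx² = 35303.86, Σy² = 106.37, Σxy = 1913.39
nΣxy − ΣxΣy = 9566.95 − 9526.4 = 40.55
nΣx² − (Σx)² = 176519.3 − 173056 = 3463.3; nΣy² − (Σy)² = 531.85 − 524.41 = 7.44
r = 40.55 / √(3463.3 × 7.44) = 40.55 / 160.5209 ≈ 0.253

0.253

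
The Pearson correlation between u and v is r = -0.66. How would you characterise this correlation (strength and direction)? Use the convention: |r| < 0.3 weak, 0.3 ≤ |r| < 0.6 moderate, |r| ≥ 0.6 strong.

strong negative

r = -0.66 < 0 so the relationship is negative.
|r| = 0.66, which falls in the strong range.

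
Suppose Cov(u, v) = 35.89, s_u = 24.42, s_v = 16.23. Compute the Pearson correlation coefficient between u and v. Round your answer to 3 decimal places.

0.091

r = Cov(u,v) / (s_u · s_v) = 35.89 / (24.42 × 16.23)
  = 35.89 / 396.3366 ≈ 0.091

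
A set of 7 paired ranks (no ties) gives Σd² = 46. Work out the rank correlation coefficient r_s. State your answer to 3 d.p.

ρ = 1 − 6Σd² / [n(n²−1)] = 1 − 6×46 / (7×48)
  = 1 − 276/336 = 1 − 0.8214 ≈ 0.179

0.179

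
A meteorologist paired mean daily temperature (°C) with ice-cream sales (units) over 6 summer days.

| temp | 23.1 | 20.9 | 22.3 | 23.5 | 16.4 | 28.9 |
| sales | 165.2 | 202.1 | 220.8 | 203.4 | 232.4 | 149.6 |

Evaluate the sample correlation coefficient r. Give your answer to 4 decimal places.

-0.8391

n = 6, Σx = 135.1, Σy = 1173.5, Σx² = 3124.13, Σy² = 234649.57, Σxy = 25878.55
nΣxy − ΣxΣy = 155271.3 − 158539.85 = -3268.55
nΣx² − (Σx)² = 18744.78 − 18252.01 = 492.77; nΣy² − (Σy)² = 1407897.42 − 1377102.25 = 30795.17
r = -3268.55 / √(492.77 × 30795.17) = -3268.55 / 3895.5020 ≈ -0.8391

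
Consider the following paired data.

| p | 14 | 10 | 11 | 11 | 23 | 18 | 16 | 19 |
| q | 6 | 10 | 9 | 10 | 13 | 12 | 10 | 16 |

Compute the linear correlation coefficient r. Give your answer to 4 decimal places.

n = 8, Σp = 122, Σq = 86, Σp² = 2008, Σq² = 986, Σpq = 1372
nΣpq − ΣpΣq = 10976 − 10492 = 484
nΣp² − (Σp)² = 16064 − 14884 = 1180; nΣq² − (Σq)² = 7888 − 7396 = 492
r = 484 / √(1180 × 492) = 484 / 761.9449 ≈ 0.6352

0.6352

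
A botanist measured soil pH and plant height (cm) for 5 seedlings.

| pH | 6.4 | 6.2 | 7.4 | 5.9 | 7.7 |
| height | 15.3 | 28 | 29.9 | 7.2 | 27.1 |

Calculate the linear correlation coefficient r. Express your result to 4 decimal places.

0.6966

n = 5, Σx = 33.6, Σy = 107.5, Σx² = 228.26, Σy² = 2698.35, Σxy = 743.93
nΣxy − ΣxΣy = 3719.65 − 3612 = 107.65
nΣx² − (Σx)² = 1141.3 − 1128.96 = 12.34; nΣy² − (Σy)² = 13491.75 − 11556.25 = 1935.5
r = 107.65 / √(12.34 × 1935.5) = 107.65 / 154.5447 ≈ 0.6966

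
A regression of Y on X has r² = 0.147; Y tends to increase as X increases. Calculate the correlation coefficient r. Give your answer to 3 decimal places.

|r| = √0.147 = 0.383
The association is positive, so r = 0.383.

0.383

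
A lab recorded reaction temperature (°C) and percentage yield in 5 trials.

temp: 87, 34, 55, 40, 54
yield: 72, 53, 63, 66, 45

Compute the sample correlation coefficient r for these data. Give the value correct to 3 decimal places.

0.515

n = 5, Σx = 270, Σy = 299, Σx² = 16266, Σy² = 18343, Σxy = 16601
nΣxy − ΣxΣy = 83005 − 80730 = 2275
nΣx² − (Σx)² = 81330 − 72900 = 8430; nΣy² − (Σy)² = 91715 − 89401 = 2314
r = 2275 / √(8430 × 2314) = 2275 / 4416.6752 ≈ 0.515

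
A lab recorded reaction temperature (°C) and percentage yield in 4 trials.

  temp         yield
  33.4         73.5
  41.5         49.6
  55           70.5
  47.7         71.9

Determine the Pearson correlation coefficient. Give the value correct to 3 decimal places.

n = 4, Σx = 177.6, Σy = 265.5, Σx² = 8138.1, Σy² = 18002.27, Σxy = 11820.43
nΣxy − ΣxΣy = 47281.72 − 47152.8 = 128.92
nΣx² − (Σx)² = 32552.4 − 31541.76 = 1010.64; nΣy² − (Σy)² = 72009.08 − 70490.25 = 1518.83
r = 128.92 / √(1010.64 × 1518.83) = 128.92 / 1238.9473 ≈ 0.104

0.104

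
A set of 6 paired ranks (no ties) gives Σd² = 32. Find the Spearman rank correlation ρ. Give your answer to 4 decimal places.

ρ = 1 − 6Σd² / [n(n²−1)] = 1 − 6×32 / (6×35)
  = 1 − 192/210 = 1 − 0.91429 ≈ 0.0857

0.0857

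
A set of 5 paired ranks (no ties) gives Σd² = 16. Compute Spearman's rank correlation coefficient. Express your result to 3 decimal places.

0.200

ρ = 1 − 6Σd² / [n(n²−1)] = 1 − 6×16 / (5×24)
  = 1 − 96/120 = 1 − 0.8000 ≈ 0.200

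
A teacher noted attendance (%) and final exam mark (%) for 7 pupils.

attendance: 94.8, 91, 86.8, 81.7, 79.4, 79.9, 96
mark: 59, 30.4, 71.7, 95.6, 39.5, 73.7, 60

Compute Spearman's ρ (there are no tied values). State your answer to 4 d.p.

-0.2143

Rank attendance: 6, 5, 4, 3, 1, 2, 7
Rank mark: 3, 1, 5, 7, 2, 6, 4
d = rank(attendance) − rank(mark): 3, 4, -1, -4, -1, -4, 3; Σd² = 68
ρ = 1 − 6Σd² / [n(n²−1)] = 1 − 6×68 / (7×48) = 1 − 408/336 ≈ -0.2143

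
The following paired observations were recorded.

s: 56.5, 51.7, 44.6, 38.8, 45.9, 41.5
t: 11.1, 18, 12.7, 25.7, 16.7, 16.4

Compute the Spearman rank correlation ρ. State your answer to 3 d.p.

Rank s: 6, 5, 3, 1, 4, 2
Rank t: 1, 5, 2, 6, 4, 3
d = rank(s) − rank(t): 5, 0, 1, -5, 0, -1; Σd² = 52
ρ = 1 − 6Σd² / [n(n²−1)] = 1 − 6×52 / (6×35) = 1 − 312/210 ≈ -0.486

-0.486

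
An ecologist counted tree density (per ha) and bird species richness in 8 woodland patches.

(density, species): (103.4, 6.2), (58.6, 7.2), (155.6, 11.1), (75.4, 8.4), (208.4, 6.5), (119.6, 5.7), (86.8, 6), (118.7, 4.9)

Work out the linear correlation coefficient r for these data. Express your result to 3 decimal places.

0.117

n = 8, Σx = 926.5, Σy = 56, Σx² = 123380.69, Σy² = 418.8, Σxy = 6562.27
nΣxy − ΣxΣy = 52498.16 − 51884 = 614.16
nΣx² − (Σx)² = 987045.52 − 858402.25 = 128643.27; nΣy² − (Σy)² = 3350.4 − 3136 = 214.4
r = 614.16 / √(128643.27 × 214.4) = 614.16 / 5251.7728 ≈ 0.117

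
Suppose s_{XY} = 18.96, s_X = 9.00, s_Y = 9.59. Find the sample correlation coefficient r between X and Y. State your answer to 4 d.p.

r = Cov(X,Y) / (s_X · s_Y) = 18.96 / (9.00 × 9.59)
  = 18.96 / 86.3100 ≈ 0.2197

0.2197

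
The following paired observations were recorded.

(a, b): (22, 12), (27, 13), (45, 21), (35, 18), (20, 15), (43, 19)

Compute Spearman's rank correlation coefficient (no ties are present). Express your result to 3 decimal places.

0.829

Rank a: 2, 3, 6, 4, 1, 5
Rank b: 1, 2, 6, 4, 3, 5
d = rank(a) − rank(b): 1, 1, 0, 0, -2, 0; Σd² = 6
ρ = 1 − 6Σd² / [n(n²−1)] = 1 − 6×6 / (6×35) = 1 − 36/210 ≈ 0.829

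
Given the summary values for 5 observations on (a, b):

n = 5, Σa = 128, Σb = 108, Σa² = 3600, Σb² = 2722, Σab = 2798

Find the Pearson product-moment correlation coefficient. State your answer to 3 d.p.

r = (nΣab − ΣaΣb) / √[(nΣa² − (Σa)²)(nΣb² − (Σb)²)]
Numerator: 5×2798 − 128×108 = 166
Denominator: √[(18000 − 16384)(13610 − 11664)] = √[1616 × 1946] = 1773.3404
r = 166 / 1773.3404 ≈ 0.094

0.094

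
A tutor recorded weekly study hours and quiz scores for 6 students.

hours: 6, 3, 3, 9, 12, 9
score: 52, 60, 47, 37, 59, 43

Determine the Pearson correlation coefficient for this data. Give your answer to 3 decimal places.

n = 6, Σx = 42, Σy = 298, Σx² = 360, Σy² = 15212, Σxy = 2061
nΣxy − ΣxΣy = 12366 − 12516 = -150
nΣx² − (Σx)² = 2160 − 1764 = 396; nΣy² − (Σy)² = 91272 − 88804 = 2468
r = -150 / √(396 × 2468) = -150 / 988.5990 ≈ -0.152

-0.152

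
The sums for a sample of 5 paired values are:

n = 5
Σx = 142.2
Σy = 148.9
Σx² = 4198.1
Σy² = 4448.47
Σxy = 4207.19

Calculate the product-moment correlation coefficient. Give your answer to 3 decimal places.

-0.588

r = (nΣxy − ΣxΣy) / √[(nΣx² − (Σx)²)(nΣy² − (Σy)²)]
Numerator: 5×4207.19 − 142.2×148.9 = -137.63
Denominator: √[(20990.5 − 20220.84)(22242.35 − 22171.21)] = √[769.66 × 71.14] = 233.9949
r = -137.63 / 233.9949 ≈ -0.588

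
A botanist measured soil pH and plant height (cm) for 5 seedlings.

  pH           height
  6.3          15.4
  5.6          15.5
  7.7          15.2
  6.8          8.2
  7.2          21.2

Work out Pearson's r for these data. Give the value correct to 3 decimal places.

0.127

n = 5, Σx = 33.6, Σy = 75.5, Σx² = 228.42, Σy² = 1225.13, Σxy = 509.26
nΣxy − ΣxΣy = 2546.3 − 2536.8 = 9.5
nΣx² − (Σx)² = 1142.1 − 1128.96 = 13.14; nΣy² − (Σy)² = 6125.65 − 5700.25 = 425.4
r = 9.5 / √(13.14 × 425.4) = 9.5 / 74.7647 ≈ 0.127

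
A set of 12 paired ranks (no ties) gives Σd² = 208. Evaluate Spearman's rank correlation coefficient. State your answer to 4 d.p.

0.2727

ρ = 1 − 6Σd² / [n(n²−1)] = 1 − 6×208 / (12×143)
  = 1 − 1248/1716 = 1 − 0.72727 ≈ 0.2727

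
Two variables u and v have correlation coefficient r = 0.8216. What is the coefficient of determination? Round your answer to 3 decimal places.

r² = (0.8216)² = 0.675

0.675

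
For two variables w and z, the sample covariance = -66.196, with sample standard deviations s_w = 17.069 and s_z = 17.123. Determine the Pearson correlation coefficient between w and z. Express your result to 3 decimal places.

-0.226

r = Cov(w,z) / (s_w · s_z) = -66.196 / (17.069 × 17.123)
  = -66.196 / 292.2725 ≈ -0.226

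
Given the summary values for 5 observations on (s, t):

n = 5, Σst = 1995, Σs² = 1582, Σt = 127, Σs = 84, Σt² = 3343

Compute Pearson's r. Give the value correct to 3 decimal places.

-0.980

r = (nΣst − ΣsΣt) / √[(nΣs² − (Σs)²)(nΣt² − (Σt)²)]
Numerator: 5×1995 − 84×127 = -693
Denominator: √[(7910 − 7056)(16715 − 16129)] = √[854 × 586] = 707.4207
r = -693 / 707.4207 ≈ -0.980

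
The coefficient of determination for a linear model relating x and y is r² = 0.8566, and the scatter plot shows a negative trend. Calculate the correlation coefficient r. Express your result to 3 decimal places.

|r| = √0.8566 = 0.926
The association is negative, so r = −0.926.

-0.926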